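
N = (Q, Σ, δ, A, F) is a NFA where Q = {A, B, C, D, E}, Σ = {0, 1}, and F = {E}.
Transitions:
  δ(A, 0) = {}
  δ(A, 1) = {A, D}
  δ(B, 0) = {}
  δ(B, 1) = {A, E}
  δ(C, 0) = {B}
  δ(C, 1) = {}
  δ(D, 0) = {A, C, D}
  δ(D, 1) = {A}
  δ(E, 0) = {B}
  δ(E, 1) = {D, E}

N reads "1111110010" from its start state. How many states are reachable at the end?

4

Start: {A}
read 1: {A, D}
read 1: {A, D}
read 1: {A, D}
read 1: {A, D}
read 1: {A, D}
read 1: {A, D}
read 0: {A, C, D}
read 0: {A, B, C, D}
read 1: {A, D, E}
read 0: {A, B, C, D}
Final reachable set {A, B, C, D} has 4 states.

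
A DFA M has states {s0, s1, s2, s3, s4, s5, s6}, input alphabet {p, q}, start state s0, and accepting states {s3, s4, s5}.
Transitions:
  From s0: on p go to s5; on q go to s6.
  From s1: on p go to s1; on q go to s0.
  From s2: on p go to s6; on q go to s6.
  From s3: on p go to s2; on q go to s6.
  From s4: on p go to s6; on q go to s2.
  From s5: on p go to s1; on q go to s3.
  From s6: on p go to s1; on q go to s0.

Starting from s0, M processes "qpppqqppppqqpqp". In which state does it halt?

s0 --q--> s6
s6 --p--> s1
s1 --p--> s1
s1 --p--> s1
s1 --q--> s0
s0 --q--> s6
s6 --p--> s1
s1 --p--> s1
s1 --p--> s1
s1 --p--> s1
s1 --q--> s0
s0 --q--> s6
s6 --p--> s1
s1 --q--> s0
s0 --p--> s5

s5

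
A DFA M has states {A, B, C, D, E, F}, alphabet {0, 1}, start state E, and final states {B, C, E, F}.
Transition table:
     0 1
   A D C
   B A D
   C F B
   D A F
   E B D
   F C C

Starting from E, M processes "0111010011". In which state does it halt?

E --0--> B
B --1--> D
D --1--> F
F --1--> C
C --0--> F
F --1--> C
C --0--> F
F --0--> C
C --1--> B
B --1--> D

D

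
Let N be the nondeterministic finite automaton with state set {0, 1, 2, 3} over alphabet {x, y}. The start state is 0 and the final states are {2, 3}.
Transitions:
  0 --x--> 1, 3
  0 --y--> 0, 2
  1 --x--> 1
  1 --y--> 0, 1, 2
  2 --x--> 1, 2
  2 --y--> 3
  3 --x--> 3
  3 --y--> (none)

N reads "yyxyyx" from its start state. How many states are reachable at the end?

Start: {0}
read y: {0, 2}
read y: {0, 2, 3}
read x: {1, 2, 3}
read y: {0, 1, 2, 3}
read y: {0, 1, 2, 3}
read x: {1, 2, 3}
Final reachable set {1, 2, 3} has 3 states.

3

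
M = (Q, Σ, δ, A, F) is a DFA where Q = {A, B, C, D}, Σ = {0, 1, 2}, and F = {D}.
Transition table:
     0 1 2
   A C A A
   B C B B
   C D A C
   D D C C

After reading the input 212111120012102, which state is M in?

C

A --2--> A
A --1--> A
A --2--> A
A --1--> A
A --1--> A
A --1--> A
A --1--> A
A --2--> A
A --0--> C
C --0--> D
D --1--> C
C --2--> C
C --1--> A
A --0--> C
C --2--> C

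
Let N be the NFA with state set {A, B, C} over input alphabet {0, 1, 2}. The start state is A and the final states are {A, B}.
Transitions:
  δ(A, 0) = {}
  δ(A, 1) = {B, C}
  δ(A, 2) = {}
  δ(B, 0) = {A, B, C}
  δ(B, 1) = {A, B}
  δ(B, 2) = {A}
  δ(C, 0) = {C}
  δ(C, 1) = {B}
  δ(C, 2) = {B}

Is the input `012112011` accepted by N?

Start: {A}
read 0: {}
The reachable set is empty and stays empty for the remaining 8 symbols.
Reachable ∩ accepting = {} — empty.

rejected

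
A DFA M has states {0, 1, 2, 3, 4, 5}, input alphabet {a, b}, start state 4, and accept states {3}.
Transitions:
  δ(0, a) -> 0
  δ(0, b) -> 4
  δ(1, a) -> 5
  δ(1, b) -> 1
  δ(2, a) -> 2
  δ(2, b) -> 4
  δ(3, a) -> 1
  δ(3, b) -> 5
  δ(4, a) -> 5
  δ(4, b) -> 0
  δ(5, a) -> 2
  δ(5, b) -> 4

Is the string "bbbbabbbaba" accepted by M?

4 --b--> 0
0 --b--> 4
4 --b--> 0
0 --b--> 4
4 --a--> 5
5 --b--> 4
4 --b--> 0
0 --b--> 4
4 --a--> 5
5 --b--> 4
4 --a--> 5
End in state 5, which is not an accepting state.

rejected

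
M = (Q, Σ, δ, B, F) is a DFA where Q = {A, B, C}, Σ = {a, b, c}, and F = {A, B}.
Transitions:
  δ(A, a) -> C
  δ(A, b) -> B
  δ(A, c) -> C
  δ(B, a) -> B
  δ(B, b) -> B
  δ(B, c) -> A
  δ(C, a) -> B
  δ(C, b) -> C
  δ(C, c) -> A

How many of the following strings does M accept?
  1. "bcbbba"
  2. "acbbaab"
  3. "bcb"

3

"bcbbba": accepted
"acbbaab": accepted
"bcb": accepted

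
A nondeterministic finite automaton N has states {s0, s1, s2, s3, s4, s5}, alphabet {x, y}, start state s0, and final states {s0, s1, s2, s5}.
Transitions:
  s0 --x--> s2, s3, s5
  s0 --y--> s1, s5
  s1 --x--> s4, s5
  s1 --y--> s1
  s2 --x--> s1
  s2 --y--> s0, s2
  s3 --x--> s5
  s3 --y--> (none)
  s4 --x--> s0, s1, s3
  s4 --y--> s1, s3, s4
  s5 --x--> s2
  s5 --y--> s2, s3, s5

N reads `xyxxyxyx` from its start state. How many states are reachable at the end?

Start: {s0}
read x: {s2, s3, s5}
read y: {s0, s2, s3, s5}
read x: {s1, s2, s3, s5}
read x: {s1, s2, s4, s5}
read y: {s0, s1, s2, s3, s4, s5}
read x: {s0, s1, s2, s3, s4, s5}
read y: {s0, s1, s2, s3, s4, s5}
read x: {s0, s1, s2, s3, s4, s5}
Final reachable set {s0, s1, s2, s3, s4, s5} has 6 states.

6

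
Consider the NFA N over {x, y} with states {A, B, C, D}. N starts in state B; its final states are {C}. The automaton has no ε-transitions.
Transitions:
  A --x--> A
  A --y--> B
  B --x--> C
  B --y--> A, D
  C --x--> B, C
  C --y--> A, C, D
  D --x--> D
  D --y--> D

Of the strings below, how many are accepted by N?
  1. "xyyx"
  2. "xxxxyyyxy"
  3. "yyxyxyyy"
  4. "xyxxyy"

"xyyx": accepted
"xxxxyyyxy": accepted
"yyxyxyyy": accepted
"xyxxyy": accepted

4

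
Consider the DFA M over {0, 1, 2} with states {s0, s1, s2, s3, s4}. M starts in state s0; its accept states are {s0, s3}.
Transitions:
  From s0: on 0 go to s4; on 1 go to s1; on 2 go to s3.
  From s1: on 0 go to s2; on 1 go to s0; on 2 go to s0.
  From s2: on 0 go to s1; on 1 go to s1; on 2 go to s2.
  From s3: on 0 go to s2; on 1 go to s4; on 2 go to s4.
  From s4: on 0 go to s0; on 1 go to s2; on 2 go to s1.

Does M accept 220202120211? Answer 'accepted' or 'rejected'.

s0 --2--> s3
s3 --2--> s4
s4 --0--> s0
s0 --2--> s3
s3 --0--> s2
s2 --2--> s2
s2 --1--> s1
s1 --2--> s0
s0 --0--> s4
s4 --2--> s1
s1 --1--> s0
s0 --1--> s1
End in state s1, which is not an accepting state.

rejected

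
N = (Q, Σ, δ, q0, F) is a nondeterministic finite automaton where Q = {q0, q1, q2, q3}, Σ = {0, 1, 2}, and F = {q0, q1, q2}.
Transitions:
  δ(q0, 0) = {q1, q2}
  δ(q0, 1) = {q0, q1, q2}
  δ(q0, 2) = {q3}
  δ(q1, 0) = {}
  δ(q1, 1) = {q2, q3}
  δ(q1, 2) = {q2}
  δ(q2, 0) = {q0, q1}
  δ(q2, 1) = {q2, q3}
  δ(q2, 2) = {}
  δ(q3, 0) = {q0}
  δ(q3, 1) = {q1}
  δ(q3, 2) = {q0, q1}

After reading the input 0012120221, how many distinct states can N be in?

4

Start: {q0}
read 0: {q1, q2}
read 0: {q0, q1}
read 1: {q0, q1, q2, q3}
read 2: {q0, q1, q2, q3}
read 1: {q0, q1, q2, q3}
read 2: {q0, q1, q2, q3}
read 0: {q0, q1, q2}
read 2: {q2, q3}
read 2: {q0, q1}
read 1: {q0, q1, q2, q3}
Final reachable set {q0, q1, q2, q3} has 4 states.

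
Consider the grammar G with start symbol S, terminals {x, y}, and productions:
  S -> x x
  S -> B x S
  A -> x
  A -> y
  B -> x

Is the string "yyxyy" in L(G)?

no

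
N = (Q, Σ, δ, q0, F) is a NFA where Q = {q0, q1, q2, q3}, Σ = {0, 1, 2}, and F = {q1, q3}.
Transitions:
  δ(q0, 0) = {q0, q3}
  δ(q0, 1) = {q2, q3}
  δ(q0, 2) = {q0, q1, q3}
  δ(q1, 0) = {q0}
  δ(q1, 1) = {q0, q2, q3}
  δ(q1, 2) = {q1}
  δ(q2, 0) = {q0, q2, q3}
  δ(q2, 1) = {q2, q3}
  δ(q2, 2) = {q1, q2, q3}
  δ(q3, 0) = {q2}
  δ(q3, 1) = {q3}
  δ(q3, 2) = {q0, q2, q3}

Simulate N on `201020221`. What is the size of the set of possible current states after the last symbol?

Start: {q0}
read 2: {q0, q1, q3}
read 0: {q0, q2, q3}
read 1: {q2, q3}
read 0: {q0, q2, q3}
read 2: {q0, q1, q2, q3}
read 0: {q0, q2, q3}
read 2: {q0, q1, q2, q3}
read 2: {q0, q1, q2, q3}
read 1: {q0, q2, q3}
Final reachable set {q0, q2, q3} has 3 states.

3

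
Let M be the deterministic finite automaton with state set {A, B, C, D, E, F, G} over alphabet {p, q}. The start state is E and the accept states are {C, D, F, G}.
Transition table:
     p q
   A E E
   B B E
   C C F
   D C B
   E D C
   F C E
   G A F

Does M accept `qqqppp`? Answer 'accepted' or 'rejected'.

E --q--> C
C --q--> F
F --q--> E
E --p--> D
D --p--> C
C --p--> C
End in state C, which is an accepting state.

accepted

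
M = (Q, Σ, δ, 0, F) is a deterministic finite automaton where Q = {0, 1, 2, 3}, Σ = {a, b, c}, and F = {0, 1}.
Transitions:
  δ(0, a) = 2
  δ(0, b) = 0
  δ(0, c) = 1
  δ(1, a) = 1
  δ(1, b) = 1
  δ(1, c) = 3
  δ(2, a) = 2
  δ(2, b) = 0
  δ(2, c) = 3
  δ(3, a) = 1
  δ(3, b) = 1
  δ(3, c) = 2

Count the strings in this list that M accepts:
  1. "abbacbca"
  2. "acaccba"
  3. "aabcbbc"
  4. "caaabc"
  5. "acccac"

1

"abbacbca": accepted
"acaccba": rejected
"aabcbbc": rejected
"caaabc": rejected
"acccac": rejected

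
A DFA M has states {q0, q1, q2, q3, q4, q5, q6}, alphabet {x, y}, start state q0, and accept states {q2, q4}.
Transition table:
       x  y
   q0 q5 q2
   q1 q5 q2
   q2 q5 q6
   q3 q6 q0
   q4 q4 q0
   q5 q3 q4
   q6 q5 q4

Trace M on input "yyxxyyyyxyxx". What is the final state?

q3

q0 --y--> q2
q2 --y--> q6
q6 --x--> q5
q5 --x--> q3
q3 --y--> q0
q0 --y--> q2
q2 --y--> q6
q6 --y--> q4
q4 --x--> q4
q4 --y--> q0
q0 --x--> q5
q5 --x--> q3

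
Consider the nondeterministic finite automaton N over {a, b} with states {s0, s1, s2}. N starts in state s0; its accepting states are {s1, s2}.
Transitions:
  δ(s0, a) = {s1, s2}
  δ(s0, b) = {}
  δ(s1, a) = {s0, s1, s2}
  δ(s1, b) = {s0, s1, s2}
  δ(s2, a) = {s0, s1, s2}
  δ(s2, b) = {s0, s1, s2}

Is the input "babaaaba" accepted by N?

rejected

Start: {s0}
read b: {}
The reachable set is empty and stays empty for the remaining 7 symbols.
Reachable ∩ accepting = {} — empty.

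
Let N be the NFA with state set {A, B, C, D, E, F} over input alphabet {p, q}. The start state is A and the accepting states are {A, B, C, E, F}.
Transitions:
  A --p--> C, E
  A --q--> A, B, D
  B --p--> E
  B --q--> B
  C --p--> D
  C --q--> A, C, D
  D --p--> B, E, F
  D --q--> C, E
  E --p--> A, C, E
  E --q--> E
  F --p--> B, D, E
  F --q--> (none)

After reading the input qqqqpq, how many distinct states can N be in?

Start: {A}
read q: {A, B, D}
read q: {A, B, C, D, E}
read q: {A, B, C, D, E}
read q: {A, B, C, D, E}
read p: {A, B, C, D, E, F}
read q: {A, B, C, D, E}
Final reachable set {A, B, C, D, E} has 5 states.

5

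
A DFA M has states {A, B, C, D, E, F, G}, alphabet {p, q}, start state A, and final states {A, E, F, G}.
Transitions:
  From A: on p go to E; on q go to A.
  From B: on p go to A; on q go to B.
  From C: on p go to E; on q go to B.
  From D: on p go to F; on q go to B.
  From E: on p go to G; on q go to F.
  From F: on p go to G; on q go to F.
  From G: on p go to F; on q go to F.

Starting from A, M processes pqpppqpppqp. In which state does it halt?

A --p--> E
E --q--> F
F --p--> G
G --p--> F
F --p--> G
G --q--> F
F --p--> G
G --p--> F
F --p--> G
G --q--> F
F --p--> G

G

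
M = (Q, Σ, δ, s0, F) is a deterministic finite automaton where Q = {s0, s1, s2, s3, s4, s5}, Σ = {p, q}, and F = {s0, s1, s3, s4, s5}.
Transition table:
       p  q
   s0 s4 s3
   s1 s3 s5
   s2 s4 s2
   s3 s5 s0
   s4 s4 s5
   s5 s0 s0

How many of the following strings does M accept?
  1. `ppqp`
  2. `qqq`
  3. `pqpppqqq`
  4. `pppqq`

`ppqp`: accepted
`qqq`: accepted
`pqpppqqq`: accepted
`pppqq`: accepted

4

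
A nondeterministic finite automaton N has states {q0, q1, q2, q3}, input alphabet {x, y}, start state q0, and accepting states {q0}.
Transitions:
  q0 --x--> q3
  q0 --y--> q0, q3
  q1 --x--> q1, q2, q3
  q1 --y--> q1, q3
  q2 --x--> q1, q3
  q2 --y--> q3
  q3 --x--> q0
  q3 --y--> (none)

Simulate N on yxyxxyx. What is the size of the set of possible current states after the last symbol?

Start: {q0}
read y: {q0, q3}
read x: {q0, q3}
read y: {q0, q3}
read x: {q0, q3}
read x: {q0, q3}
read y: {q0, q3}
read x: {q0, q3}
Final reachable set {q0, q3} has 2 states.

2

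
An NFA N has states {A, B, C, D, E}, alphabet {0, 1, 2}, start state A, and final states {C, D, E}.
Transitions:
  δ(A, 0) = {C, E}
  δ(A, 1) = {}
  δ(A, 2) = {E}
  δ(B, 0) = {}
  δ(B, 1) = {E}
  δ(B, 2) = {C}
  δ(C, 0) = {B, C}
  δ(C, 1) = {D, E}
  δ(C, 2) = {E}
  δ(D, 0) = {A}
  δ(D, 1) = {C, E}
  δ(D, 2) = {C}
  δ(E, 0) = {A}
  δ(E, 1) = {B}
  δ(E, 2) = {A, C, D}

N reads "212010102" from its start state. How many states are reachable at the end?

0

Start: {A}
read 2: {E}
read 1: {B}
read 2: {C}
read 0: {B, C}
read 1: {D, E}
read 0: {A}
read 1: {}
The reachable set is empty and stays empty for the remaining 2 symbols.
Final reachable set {} has 0 states.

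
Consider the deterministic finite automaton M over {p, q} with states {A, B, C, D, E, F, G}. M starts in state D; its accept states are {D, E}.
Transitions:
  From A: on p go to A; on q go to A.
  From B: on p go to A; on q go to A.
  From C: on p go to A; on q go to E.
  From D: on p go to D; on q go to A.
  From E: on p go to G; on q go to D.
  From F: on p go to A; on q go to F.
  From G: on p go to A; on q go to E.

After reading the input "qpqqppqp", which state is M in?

A

D --q--> A
A --p--> A
A --q--> A
A --q--> A
A --p--> A
A --p--> A
A --q--> A
A --p--> A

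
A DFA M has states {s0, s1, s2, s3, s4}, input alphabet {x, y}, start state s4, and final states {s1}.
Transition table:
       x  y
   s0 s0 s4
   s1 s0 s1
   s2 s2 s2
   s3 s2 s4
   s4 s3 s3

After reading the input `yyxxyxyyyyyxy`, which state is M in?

s2

s4 --y--> s3
s3 --y--> s4
s4 --x--> s3
s3 --x--> s2
s2 --y--> s2
s2 --x--> s2
s2 --y--> s2
s2 --y--> s2
s2 --y--> s2
s2 --y--> s2
s2 --y--> s2
s2 --x--> s2
s2 --y--> s2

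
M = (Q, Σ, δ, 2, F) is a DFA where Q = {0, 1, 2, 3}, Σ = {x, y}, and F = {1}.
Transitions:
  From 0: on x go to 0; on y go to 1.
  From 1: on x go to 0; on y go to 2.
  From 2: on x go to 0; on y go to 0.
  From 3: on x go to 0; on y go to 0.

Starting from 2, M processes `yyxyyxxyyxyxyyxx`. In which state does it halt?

0

2 --y--> 0
0 --y--> 1
1 --x--> 0
0 --y--> 1
1 --y--> 2
2 --x--> 0
0 --x--> 0
0 --y--> 1
1 --y--> 2
2 --x--> 0
0 --y--> 1
1 --x--> 0
0 --y--> 1
1 --y--> 2
2 --x--> 0
0 --x--> 0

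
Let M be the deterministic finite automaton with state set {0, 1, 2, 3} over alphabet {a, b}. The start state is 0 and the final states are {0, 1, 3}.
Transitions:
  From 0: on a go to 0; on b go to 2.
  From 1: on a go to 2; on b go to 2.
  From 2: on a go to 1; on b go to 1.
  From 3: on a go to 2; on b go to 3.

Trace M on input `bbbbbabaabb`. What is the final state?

0 --b--> 2
2 --b--> 1
1 --b--> 2
2 --b--> 1
1 --b--> 2
2 --a--> 1
1 --b--> 2
2 --a--> 1
1 --a--> 2
2 --b--> 1
1 --b--> 2

2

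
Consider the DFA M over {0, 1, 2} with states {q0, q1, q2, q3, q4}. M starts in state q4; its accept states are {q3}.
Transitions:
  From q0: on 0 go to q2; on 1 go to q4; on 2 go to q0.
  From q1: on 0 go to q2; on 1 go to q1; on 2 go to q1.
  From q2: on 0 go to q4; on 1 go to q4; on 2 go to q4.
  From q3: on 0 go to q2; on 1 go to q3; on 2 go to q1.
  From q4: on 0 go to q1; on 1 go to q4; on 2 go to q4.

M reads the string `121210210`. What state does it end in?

q4 --1--> q4
q4 --2--> q4
q4 --1--> q4
q4 --2--> q4
q4 --1--> q4
q4 --0--> q1
q1 --2--> q1
q1 --1--> q1
q1 --0--> q2

q2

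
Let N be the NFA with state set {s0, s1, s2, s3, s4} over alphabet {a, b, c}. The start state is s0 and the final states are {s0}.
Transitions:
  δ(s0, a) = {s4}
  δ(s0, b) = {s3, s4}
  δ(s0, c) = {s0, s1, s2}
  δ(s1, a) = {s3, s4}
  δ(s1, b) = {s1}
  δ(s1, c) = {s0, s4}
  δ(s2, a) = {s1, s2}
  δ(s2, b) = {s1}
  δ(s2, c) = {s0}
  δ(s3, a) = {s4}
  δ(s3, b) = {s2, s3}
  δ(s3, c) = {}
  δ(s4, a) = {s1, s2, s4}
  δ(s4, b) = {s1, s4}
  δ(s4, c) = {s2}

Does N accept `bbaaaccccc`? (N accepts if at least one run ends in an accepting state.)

Start: {s0}
read b: {s3, s4}
read b: {s1, s2, s3, s4}
read a: {s1, s2, s3, s4}
read a: {s1, s2, s3, s4}
read a: {s1, s2, s3, s4}
read c: {s0, s2, s4}
read c: {s0, s1, s2}
read c: {s0, s1, s2, s4}
read c: {s0, s1, s2, s4}
read c: {s0, s1, s2, s4}
Reachable ∩ accepting = {s0} — nonempty.

accepted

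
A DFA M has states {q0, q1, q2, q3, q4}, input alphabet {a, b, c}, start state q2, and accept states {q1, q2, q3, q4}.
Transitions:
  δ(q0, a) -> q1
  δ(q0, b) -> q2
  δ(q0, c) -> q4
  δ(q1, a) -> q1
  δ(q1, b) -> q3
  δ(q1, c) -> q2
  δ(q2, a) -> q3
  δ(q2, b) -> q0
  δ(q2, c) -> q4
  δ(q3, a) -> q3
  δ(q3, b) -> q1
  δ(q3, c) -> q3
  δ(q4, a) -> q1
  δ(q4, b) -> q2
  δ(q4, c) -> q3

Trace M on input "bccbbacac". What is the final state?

q2 --b--> q0
q0 --c--> q4
q4 --c--> q3
q3 --b--> q1
q1 --b--> q3
q3 --a--> q3
q3 --c--> q3
q3 --a--> q3
q3 --c--> q3

q3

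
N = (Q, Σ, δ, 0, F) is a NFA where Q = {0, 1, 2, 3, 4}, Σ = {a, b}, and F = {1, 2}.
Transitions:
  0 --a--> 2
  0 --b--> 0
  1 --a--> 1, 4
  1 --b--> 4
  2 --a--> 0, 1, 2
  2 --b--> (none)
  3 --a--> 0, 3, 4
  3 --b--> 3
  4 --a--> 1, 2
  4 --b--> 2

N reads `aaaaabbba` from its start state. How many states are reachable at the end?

1

Start: {0}
read a: {2}
read a: {0, 1, 2}
read a: {0, 1, 2, 4}
read a: {0, 1, 2, 4}
read a: {0, 1, 2, 4}
read b: {0, 2, 4}
read b: {0, 2}
read b: {0}
read a: {2}
Final reachable set {2} has 1 state.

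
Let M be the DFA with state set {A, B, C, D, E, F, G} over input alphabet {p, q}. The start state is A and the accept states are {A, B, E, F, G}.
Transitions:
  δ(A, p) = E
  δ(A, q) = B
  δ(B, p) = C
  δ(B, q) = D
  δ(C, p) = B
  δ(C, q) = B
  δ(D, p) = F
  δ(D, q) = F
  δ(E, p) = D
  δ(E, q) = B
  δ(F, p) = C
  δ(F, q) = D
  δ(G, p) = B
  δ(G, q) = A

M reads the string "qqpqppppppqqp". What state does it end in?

F

A --q--> B
B --q--> D
D --p--> F
F --q--> D
D --p--> F
F --p--> C
C --p--> B
B --p--> C
C --p--> B
B --p--> C
C --q--> B
B --q--> D
D --p--> F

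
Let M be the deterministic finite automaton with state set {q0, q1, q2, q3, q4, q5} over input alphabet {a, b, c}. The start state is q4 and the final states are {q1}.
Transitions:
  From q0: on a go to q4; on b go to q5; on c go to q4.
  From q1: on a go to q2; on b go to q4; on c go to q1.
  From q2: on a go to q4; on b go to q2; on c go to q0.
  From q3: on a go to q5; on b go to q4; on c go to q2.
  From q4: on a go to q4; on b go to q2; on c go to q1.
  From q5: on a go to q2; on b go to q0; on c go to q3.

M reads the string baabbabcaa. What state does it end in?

q4 --b--> q2
q2 --a--> q4
q4 --a--> q4
q4 --b--> q2
q2 --b--> q2
q2 --a--> q4
q4 --b--> q2
q2 --c--> q0
q0 --a--> q4
q4 --a--> q4

q4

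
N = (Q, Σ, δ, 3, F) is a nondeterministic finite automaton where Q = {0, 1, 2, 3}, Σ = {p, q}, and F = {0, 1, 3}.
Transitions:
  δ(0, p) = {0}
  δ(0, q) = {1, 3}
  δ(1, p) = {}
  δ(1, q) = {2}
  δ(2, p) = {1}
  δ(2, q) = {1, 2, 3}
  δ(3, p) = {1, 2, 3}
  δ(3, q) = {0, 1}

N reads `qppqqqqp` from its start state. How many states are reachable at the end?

4

Start: {3}
read q: {0, 1}
read p: {0}
read p: {0}
read q: {1, 3}
read q: {0, 1, 2}
read q: {1, 2, 3}
read q: {0, 1, 2, 3}
read p: {0, 1, 2, 3}
Final reachable set {0, 1, 2, 3} has 4 states.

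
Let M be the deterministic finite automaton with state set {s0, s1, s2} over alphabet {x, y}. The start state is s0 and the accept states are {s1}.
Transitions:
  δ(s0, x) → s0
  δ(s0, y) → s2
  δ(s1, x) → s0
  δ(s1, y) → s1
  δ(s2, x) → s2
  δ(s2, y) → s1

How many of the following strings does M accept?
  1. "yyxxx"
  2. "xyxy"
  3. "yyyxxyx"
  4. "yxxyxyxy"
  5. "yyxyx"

"yyxxx": rejected
"xyxy": accepted
"yyyxxyx": rejected
"yxxyxyxy": accepted
"yyxyx": rejected

2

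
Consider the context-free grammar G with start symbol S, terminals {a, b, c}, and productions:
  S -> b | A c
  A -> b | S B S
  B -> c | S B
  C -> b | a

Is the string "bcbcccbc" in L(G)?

yes

S ⇒ Ac ⇒ SBSc ⇒ AcBSc ⇒ SBScBSc ⇒ bBScBSc ⇒ bcScBSc ⇒ bcAccBSc ⇒ bcbccBSc ⇒ bcbcccSc ⇒ bcbcccbc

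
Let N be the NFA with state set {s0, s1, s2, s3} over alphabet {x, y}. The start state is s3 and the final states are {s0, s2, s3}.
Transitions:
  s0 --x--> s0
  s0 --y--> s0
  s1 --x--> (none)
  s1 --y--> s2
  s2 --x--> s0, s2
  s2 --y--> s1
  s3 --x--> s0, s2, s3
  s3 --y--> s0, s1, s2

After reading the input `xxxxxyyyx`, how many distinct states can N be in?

2

Start: {s3}
read x: {s0, s2, s3}
read x: {s0, s2, s3}
read x: {s0, s2, s3}
read x: {s0, s2, s3}
read x: {s0, s2, s3}
read y: {s0, s1, s2}
read y: {s0, s1, s2}
read y: {s0, s1, s2}
read x: {s0, s2}
Final reachable set {s0, s2} has 2 states.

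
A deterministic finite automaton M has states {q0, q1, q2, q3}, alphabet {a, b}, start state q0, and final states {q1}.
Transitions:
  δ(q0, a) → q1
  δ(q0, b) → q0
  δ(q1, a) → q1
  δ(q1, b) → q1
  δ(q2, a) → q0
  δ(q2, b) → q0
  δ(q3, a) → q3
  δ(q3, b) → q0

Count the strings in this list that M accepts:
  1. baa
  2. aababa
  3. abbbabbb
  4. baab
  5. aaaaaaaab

baa: accepted
aababa: accepted
abbbabbb: accepted
baab: accepted
aaaaaaaab: accepted

5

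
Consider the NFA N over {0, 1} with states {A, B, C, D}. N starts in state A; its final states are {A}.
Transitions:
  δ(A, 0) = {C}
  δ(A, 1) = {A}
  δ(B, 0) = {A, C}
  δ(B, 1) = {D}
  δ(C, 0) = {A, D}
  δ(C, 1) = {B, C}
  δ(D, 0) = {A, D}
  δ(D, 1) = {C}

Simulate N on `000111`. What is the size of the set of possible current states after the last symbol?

Start: {A}
read 0: {C}
read 0: {A, D}
read 0: {A, C, D}
read 1: {A, B, C}
read 1: {A, B, C, D}
read 1: {A, B, C, D}
Final reachable set {A, B, C, D} has 4 states.

4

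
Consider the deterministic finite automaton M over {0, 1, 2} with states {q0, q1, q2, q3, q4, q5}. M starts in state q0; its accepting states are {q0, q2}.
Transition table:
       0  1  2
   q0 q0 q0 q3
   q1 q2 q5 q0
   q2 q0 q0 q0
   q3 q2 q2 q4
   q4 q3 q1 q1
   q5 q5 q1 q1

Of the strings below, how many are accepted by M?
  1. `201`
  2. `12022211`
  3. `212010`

2

`201`: accepted
`12022211`: rejected
`212010`: accepted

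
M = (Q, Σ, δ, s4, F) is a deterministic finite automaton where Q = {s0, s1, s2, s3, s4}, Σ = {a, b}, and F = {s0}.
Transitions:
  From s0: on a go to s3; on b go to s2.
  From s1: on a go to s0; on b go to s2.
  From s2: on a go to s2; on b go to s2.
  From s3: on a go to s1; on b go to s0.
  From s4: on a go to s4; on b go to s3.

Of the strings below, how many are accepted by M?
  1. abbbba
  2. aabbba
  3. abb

1

abbbba: rejected
aabbba: rejected
abb: accepted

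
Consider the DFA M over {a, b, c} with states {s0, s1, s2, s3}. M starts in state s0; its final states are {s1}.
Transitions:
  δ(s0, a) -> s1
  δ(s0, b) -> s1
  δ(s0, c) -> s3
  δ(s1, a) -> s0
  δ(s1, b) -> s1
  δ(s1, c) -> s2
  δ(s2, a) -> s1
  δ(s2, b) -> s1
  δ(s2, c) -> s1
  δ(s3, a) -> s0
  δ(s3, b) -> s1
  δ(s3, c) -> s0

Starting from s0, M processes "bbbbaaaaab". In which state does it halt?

s0 --b--> s1
s1 --b--> s1
s1 --b--> s1
s1 --b--> s1
s1 --a--> s0
s0 --a--> s1
s1 --a--> s0
s0 --a--> s1
s1 --a--> s0
s0 --b--> s1

s1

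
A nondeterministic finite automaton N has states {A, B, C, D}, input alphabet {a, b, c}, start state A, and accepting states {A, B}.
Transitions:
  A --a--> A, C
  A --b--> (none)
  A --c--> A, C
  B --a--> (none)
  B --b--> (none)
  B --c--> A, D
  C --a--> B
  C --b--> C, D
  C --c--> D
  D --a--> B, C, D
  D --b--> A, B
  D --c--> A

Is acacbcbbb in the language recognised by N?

accepted

Start: {A}
read a: {A, C}
read c: {A, C, D}
read a: {A, B, C, D}
read c: {A, C, D}
read b: {A, B, C, D}
read c: {A, C, D}
read b: {A, B, C, D}
read b: {A, B, C, D}
read b: {A, B, C, D}
Reachable ∩ accepting = {A, B} — nonempty.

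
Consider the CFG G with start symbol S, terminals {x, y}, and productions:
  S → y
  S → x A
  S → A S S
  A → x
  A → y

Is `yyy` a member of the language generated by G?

S ⇒ ASS ⇒ ySS ⇒ yyS ⇒ yyy

yes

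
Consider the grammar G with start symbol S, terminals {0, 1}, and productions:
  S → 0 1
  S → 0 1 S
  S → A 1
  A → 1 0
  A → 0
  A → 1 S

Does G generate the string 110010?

no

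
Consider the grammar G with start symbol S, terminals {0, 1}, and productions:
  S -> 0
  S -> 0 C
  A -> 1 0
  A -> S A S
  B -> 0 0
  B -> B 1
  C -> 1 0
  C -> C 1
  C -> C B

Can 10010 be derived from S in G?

no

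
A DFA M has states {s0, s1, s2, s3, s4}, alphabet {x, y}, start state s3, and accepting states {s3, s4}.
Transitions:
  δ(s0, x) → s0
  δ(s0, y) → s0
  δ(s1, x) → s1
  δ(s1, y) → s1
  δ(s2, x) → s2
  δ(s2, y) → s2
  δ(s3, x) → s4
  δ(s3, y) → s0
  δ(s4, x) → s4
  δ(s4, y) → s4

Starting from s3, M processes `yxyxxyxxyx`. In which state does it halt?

s3 --y--> s0
s0 --x--> s0
s0 --y--> s0
s0 --x--> s0
s0 --x--> s0
s0 --y--> s0
s0 --x--> s0
s0 --x--> s0
s0 --y--> s0
s0 --x--> s0

s0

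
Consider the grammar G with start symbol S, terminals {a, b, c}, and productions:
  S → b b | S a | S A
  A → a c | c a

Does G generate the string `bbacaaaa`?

yes

S ⇒ Sa ⇒ Saa ⇒ Saaa ⇒ SAaaa ⇒ SaAaaa ⇒ bbaAaaa ⇒ bbacaaaa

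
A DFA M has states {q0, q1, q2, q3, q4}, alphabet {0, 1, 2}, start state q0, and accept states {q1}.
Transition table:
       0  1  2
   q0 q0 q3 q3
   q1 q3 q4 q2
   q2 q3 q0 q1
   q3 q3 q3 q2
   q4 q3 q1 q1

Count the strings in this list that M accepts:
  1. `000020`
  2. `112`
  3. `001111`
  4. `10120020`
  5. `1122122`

`000020`: rejected
`112`: rejected
`001111`: rejected
`10120020`: rejected
`1122122`: rejected

0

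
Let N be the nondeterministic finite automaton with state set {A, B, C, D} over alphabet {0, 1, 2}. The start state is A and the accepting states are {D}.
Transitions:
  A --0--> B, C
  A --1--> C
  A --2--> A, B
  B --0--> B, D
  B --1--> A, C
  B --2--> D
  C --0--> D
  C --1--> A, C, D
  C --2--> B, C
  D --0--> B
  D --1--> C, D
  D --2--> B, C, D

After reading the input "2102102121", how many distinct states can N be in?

Start: {A}
read 2: {A, B}
read 1: {A, C}
read 0: {B, C, D}
read 2: {B, C, D}
read 1: {A, C, D}
read 0: {B, C, D}
read 2: {B, C, D}
read 1: {A, C, D}
read 2: {A, B, C, D}
read 1: {A, C, D}
Final reachable set {A, C, D} has 3 states.

3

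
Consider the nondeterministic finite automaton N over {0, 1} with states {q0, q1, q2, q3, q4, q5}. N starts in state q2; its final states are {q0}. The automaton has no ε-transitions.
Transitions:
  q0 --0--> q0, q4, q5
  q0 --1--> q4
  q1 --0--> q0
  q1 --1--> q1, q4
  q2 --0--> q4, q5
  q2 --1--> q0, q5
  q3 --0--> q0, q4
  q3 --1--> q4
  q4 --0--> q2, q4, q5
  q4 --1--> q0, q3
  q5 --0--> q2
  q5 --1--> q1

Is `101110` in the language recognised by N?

accepted

Start: {q2}
read 1: {q0, q5}
read 0: {q0, q2, q4, q5}
read 1: {q0, q1, q3, q4, q5}
read 1: {q0, q1, q3, q4}
read 1: {q0, q1, q3, q4}
read 0: {q0, q2, q4, q5}
Reachable ∩ accepting = {q0} — nonempty.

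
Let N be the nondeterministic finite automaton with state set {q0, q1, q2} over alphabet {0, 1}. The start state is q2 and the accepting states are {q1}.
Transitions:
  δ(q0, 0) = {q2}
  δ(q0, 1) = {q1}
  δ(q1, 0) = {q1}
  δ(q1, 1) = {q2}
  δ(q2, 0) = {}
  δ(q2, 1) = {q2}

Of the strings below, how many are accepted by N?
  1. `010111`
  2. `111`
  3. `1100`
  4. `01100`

`010111`: rejected
`111`: rejected
`1100`: rejected
`01100`: rejected

0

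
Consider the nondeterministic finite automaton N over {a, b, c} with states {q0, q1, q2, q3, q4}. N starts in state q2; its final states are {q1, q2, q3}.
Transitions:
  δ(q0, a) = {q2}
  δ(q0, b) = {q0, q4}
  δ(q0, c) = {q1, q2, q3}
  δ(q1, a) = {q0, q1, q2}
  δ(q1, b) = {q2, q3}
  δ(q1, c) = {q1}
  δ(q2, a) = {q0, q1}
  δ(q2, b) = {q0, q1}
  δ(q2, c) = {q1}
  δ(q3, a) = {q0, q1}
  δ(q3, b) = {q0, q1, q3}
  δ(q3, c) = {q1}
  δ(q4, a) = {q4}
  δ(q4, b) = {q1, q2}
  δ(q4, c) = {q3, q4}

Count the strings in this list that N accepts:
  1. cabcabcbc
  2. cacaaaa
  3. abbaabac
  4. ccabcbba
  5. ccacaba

cabcabcbc: accepted
cacaaaa: accepted
abbaabac: accepted
ccabcbba: accepted
ccacaba: accepted

5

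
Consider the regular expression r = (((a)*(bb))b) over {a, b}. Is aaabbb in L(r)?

yes

Split as aaabb·b: ((a)*(bb)) matches aaabb and b matches b.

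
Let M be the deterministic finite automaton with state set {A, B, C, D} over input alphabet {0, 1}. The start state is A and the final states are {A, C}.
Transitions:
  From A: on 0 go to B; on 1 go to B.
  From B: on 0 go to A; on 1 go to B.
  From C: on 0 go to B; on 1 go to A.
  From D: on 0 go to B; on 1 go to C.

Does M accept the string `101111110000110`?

A --1--> B
B --0--> A
A --1--> B
B --1--> B
B --1--> B
B --1--> B
B --1--> B
B --1--> B
B --0--> A
A --0--> B
B --0--> A
A --0--> B
B --1--> B
B --1--> B
B --0--> A
End in state A, which is an accepting state.

accepted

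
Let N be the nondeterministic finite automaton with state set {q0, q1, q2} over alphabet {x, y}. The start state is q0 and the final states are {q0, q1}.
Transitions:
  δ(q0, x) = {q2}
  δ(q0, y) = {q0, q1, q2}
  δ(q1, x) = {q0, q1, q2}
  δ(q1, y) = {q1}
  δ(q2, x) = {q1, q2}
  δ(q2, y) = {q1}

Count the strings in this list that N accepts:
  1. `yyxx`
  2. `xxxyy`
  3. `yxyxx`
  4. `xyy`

4

`yyxx`: accepted
`xxxyy`: accepted
`yxyxx`: accepted
`xyy`: accepted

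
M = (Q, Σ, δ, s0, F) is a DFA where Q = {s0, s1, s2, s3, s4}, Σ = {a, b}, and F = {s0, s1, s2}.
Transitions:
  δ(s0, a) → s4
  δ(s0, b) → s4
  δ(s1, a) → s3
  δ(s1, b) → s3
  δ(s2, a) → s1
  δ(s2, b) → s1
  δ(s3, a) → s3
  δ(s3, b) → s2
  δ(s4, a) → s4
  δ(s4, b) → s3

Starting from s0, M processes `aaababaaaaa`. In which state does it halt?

s3

s0 --a--> s4
s4 --a--> s4
s4 --a--> s4
s4 --b--> s3
s3 --a--> s3
s3 --b--> s2
s2 --a--> s1
s1 --a--> s3
s3 --a--> s3
s3 --a--> s3
s3 --a--> s3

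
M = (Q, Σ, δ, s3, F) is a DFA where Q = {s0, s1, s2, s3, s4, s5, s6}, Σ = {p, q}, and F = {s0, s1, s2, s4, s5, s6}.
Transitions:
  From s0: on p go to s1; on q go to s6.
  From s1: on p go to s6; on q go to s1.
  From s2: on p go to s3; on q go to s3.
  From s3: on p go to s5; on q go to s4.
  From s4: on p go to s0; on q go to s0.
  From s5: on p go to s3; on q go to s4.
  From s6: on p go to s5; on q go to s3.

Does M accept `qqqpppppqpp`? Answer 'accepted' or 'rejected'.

accepted

s3 --q--> s4
s4 --q--> s0
s0 --q--> s6
s6 --p--> s5
s5 --p--> s3
s3 --p--> s5
s5 --p--> s3
s3 --p--> s5
s5 --q--> s4
s4 --p--> s0
s0 --p--> s1
End in state s1, which is an accepting state.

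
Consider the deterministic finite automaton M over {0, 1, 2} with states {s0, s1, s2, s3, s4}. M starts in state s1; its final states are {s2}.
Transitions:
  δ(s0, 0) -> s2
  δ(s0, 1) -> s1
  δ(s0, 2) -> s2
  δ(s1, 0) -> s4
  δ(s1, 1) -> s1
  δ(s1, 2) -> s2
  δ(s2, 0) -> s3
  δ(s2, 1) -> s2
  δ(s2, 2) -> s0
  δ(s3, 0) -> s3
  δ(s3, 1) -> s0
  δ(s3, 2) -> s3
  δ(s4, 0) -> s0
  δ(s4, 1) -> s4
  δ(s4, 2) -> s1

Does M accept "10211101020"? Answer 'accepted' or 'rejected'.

rejected

s1 --1--> s1
s1 --0--> s4
s4 --2--> s1
s1 --1--> s1
s1 --1--> s1
s1 --1--> s1
s1 --0--> s4
s4 --1--> s4
s4 --0--> s0
s0 --2--> s2
s2 --0--> s3
End in state s3, which is not an accepting state.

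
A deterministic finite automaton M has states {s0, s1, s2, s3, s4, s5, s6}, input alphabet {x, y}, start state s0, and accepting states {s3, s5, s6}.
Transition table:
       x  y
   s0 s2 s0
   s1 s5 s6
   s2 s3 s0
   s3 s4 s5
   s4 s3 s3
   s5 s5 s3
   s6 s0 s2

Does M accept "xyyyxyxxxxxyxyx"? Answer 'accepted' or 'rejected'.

rejected

s0 --x--> s2
s2 --y--> s0
s0 --y--> s0
s0 --y--> s0
s0 --x--> s2
s2 --y--> s0
s0 --x--> s2
s2 --x--> s3
s3 --x--> s4
s4 --x--> s3
s3 --x--> s4
s4 --y--> s3
s3 --x--> s4
s4 --y--> s3
s3 --x--> s4
End in state s4, which is not an accepting state.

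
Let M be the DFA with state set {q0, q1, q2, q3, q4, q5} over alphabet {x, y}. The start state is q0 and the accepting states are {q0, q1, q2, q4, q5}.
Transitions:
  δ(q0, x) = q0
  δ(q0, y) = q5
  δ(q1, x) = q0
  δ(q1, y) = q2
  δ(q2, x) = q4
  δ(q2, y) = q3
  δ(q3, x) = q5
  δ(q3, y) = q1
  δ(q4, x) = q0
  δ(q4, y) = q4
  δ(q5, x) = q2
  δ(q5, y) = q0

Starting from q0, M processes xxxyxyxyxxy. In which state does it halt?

q0 --x--> q0
q0 --x--> q0
q0 --x--> q0
q0 --y--> q5
q5 --x--> q2
q2 --y--> q3
q3 --x--> q5
q5 --y--> q0
q0 --x--> q0
q0 --x--> q0
q0 --y--> q5

q5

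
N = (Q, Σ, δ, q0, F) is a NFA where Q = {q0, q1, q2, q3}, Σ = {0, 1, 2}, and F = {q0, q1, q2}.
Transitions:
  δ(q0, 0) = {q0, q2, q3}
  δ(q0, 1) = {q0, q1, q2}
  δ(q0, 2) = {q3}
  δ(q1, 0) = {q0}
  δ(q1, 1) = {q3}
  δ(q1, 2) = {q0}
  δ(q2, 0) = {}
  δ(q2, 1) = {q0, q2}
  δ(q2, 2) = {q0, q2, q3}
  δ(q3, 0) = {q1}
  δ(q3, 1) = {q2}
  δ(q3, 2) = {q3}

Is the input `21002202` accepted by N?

rejected

Start: {q0}
read 2: {q3}
read 1: {q2}
read 0: {}
The reachable set is empty and stays empty for the remaining 5 symbols.
Reachable ∩ accepting = {} — empty.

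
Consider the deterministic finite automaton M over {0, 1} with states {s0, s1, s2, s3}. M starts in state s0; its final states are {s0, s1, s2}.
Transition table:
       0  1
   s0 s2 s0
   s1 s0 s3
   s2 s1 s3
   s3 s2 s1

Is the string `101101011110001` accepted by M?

rejected

s0 --1--> s0
s0 --0--> s2
s2 --1--> s3
s3 --1--> s1
s1 --0--> s0
s0 --1--> s0
s0 --0--> s2
s2 --1--> s3
s3 --1--> s1
s1 --1--> s3
s3 --1--> s1
s1 --0--> s0
s0 --0--> s2
s2 --0--> s1
s1 --1--> s3
End in state s3, which is not an accepting state.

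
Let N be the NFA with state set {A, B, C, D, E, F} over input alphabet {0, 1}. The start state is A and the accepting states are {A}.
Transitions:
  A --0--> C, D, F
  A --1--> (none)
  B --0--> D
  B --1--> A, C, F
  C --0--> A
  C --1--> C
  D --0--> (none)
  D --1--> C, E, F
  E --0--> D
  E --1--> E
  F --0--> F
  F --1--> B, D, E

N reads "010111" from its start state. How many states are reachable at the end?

Start: {A}
read 0: {C, D, F}
read 1: {B, C, D, E, F}
read 0: {A, D, F}
read 1: {B, C, D, E, F}
read 1: {A, B, C, D, E, F}
read 1: {A, B, C, D, E, F}
Final reachable set {A, B, C, D, E, F} has 6 states.

6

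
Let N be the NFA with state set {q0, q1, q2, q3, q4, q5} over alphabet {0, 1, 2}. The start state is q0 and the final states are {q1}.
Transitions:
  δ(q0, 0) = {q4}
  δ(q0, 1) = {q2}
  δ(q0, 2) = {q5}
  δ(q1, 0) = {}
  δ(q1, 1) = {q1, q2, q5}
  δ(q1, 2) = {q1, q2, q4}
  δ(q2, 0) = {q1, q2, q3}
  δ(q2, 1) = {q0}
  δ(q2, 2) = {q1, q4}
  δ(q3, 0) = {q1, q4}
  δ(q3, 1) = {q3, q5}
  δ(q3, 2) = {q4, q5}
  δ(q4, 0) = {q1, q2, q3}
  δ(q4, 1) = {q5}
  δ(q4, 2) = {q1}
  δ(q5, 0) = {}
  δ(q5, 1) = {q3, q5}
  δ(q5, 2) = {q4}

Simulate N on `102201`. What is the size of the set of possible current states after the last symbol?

5

Start: {q0}
read 1: {q2}
read 0: {q1, q2, q3}
read 2: {q1, q2, q4, q5}
read 2: {q1, q2, q4}
read 0: {q1, q2, q3}
read 1: {q0, q1, q2, q3, q5}
Final reachable set {q0, q1, q2, q3, q5} has 5 states.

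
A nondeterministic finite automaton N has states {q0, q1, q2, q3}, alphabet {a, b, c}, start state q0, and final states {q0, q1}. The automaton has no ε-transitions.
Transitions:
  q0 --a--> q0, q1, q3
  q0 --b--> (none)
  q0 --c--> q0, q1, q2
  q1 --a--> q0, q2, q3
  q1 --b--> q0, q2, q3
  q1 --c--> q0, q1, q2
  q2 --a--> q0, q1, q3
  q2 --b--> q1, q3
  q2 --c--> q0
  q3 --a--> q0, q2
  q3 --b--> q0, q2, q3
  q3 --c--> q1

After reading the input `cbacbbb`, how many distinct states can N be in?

4

Start: {q0}
read c: {q0, q1, q2}
read b: {q0, q1, q2, q3}
read a: {q0, q1, q2, q3}
read c: {q0, q1, q2}
read b: {q0, q1, q2, q3}
read b: {q0, q1, q2, q3}
read b: {q0, q1, q2, q3}
Final reachable set {q0, q1, q2, q3} has 4 states.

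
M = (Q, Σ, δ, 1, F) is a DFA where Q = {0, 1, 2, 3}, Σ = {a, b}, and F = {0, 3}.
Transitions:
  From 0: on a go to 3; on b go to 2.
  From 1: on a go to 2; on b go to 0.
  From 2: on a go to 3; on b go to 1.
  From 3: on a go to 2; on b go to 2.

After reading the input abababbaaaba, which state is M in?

3

1 --a--> 2
2 --b--> 1
1 --a--> 2
2 --b--> 1
1 --a--> 2
2 --b--> 1
1 --b--> 0
0 --a--> 3
3 --a--> 2
2 --a--> 3
3 --b--> 2
2 --a--> 3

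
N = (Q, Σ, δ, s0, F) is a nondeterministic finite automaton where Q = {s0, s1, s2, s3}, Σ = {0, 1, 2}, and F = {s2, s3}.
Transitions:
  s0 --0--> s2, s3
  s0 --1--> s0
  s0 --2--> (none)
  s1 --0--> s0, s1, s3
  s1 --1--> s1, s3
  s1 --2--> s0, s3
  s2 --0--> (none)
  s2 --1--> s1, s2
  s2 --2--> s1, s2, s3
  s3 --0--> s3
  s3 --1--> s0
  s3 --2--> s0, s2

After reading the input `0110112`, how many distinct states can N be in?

Start: {s0}
read 0: {s2, s3}
read 1: {s0, s1, s2}
read 1: {s0, s1, s2, s3}
read 0: {s0, s1, s2, s3}
read 1: {s0, s1, s2, s3}
read 1: {s0, s1, s2, s3}
read 2: {s0, s1, s2, s3}
Final reachable set {s0, s1, s2, s3} has 4 states.

4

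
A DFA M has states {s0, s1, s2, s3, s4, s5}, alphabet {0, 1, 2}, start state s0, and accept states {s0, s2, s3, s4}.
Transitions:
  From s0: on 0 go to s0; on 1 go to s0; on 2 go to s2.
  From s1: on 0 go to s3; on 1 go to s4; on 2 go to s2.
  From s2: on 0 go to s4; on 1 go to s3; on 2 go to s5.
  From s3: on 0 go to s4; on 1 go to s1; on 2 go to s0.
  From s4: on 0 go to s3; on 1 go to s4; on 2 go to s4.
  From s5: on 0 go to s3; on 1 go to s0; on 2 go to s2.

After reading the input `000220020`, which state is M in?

s3

s0 --0--> s0
s0 --0--> s0
s0 --0--> s0
s0 --2--> s2
s2 --2--> s5
s5 --0--> s3
s3 --0--> s4
s4 --2--> s4
s4 --0--> s3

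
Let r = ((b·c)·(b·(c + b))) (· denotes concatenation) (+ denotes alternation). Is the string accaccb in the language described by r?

no

No split of accaccb into u·v has (b·c) matching u and (b·(c+b)) matching v.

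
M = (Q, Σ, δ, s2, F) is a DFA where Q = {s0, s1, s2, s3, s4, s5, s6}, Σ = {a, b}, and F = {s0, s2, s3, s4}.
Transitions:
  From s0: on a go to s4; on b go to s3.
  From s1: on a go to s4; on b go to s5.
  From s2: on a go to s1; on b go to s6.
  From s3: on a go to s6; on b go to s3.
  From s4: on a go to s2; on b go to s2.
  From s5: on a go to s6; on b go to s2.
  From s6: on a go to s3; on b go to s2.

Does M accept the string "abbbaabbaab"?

s2 --a--> s1
s1 --b--> s5
s5 --b--> s2
s2 --b--> s6
s6 --a--> s3
s3 --a--> s6
s6 --b--> s2
s2 --b--> s6
s6 --a--> s3
s3 --a--> s6
s6 --b--> s2
End in state s2, which is an accepting state.

accepted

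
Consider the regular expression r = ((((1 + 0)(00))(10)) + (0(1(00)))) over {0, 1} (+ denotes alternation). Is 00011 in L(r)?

Neither (((1+0)(00))(10)) nor (0(1(00))) matches 00011.

no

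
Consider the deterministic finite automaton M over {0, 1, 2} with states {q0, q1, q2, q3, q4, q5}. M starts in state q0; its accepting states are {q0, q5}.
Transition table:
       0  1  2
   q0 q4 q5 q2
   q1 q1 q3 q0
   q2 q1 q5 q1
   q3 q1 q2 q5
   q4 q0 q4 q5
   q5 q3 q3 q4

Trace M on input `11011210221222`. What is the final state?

q4

q0 --1--> q5
q5 --1--> q3
q3 --0--> q1
q1 --1--> q3
q3 --1--> q2
q2 --2--> q1
q1 --1--> q3
q3 --0--> q1
q1 --2--> q0
q0 --2--> q2
q2 --1--> q5
q5 --2--> q4
q4 --2--> q5
q5 --2--> q4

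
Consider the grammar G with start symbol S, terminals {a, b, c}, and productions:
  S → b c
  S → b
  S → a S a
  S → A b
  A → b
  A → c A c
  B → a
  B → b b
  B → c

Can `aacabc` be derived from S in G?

no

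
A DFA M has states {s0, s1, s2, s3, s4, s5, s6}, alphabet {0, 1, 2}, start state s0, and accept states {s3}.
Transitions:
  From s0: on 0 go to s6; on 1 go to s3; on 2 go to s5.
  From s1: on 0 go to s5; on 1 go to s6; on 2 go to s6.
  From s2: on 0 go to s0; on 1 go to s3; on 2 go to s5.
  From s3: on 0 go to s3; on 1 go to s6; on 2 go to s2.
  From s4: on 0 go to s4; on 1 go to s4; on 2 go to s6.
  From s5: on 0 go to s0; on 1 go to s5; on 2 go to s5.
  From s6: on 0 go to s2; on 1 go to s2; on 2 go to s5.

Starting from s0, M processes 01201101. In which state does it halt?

s3

s0 --0--> s6
s6 --1--> s2
s2 --2--> s5
s5 --0--> s0
s0 --1--> s3
s3 --1--> s6
s6 --0--> s2
s2 --1--> s3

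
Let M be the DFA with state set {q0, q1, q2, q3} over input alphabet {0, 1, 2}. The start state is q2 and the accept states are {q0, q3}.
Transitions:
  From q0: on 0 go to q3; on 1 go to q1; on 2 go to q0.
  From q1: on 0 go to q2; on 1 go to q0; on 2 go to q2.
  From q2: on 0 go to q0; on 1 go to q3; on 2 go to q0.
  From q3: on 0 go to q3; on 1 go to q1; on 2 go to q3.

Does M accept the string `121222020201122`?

q2 --1--> q3
q3 --2--> q3
q3 --1--> q1
q1 --2--> q2
q2 --2--> q0
q0 --2--> q0
q0 --0--> q3
q3 --2--> q3
q3 --0--> q3
q3 --2--> q3
q3 --0--> q3
q3 --1--> q1
q1 --1--> q0
q0 --2--> q0
q0 --2--> q0
End in state q0, which is an accepting state.

accepted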